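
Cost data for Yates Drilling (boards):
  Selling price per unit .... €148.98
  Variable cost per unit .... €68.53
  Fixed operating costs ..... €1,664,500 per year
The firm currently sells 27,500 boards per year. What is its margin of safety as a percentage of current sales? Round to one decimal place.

Unit CM = price − variable cost = €148.98 − €68.53 = €80.45. Break-even units = €1,664,500 ÷ €80.45 = 20,689.87; break-even revenue = 20,689.87 × €148.98 = €3,082,376.76.
Current sales = 27,500 × €148.98 = €4,096,950.00.
Margin of safety = (€4,096,950.00 − €3,082,376.76) ÷ €4,096,950.00 = 24.8%.

24.8%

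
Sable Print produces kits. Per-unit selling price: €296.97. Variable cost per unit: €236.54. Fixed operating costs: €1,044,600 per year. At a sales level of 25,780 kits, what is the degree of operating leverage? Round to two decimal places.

3.04

Total contribution margin = 25,780 × €60.43 = €1,557,885.40.
Operating income = contribution − fixed costs = €1,557,885.40 − €1,044,600 = €513,285.40.
DOL = contribution ÷ EBIT = €1,557,885.40 ÷ €513,285.40 = 3.0351.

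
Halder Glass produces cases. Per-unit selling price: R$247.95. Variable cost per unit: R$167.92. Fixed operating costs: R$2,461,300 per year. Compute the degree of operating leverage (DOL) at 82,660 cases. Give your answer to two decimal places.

1.59

Total contribution margin = 82,660 × R$80.03 = R$6,615,279.80.
Subtracting fixed costs: EBIT = R$6,615,279.80 − R$2,461,300 = R$4,153,979.80.
So DOL = total CM / EBIT = R$6,615,279.80 / R$4,153,979.80 = 1.5925.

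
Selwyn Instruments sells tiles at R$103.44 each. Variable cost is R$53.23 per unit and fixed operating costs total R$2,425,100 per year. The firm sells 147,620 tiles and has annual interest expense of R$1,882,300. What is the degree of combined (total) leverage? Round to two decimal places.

Contribution at this volume is 147,620 × R$50.21 = R$7,412,000.20.
EBIT = R$7,412,000.20 − R$2,425,100 = R$4,986,900.20. Interest = R$1,882,300.00, so EBIT − I = R$3,104,600.20.
Degree of total leverage = total CM / (EBIT − interest) = R$7,412,000.20 / R$3,104,600.20 = 2.3874.

2.39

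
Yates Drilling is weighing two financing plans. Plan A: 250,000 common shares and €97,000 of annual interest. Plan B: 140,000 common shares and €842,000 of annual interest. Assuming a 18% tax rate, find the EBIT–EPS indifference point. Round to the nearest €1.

Set EPS_A = EPS_B: (EBIT − €97,000)(1 − 0.18) ÷ 250,000 = (EBIT − €842,000)(1 − 0.18) ÷ 140,000.
The (1 − t) factor cancels: (EBIT − 97,000) × 140,000 = (EBIT − 842,000) × 250,000.
EBIT × (250,000 − 140,000) = 842,000 × 250,000 − 97,000 × 140,000 = 196,920,000,000, so EBIT = 196,920,000,000 ÷ 110,000 = 1,790,181.82.

€1,790,182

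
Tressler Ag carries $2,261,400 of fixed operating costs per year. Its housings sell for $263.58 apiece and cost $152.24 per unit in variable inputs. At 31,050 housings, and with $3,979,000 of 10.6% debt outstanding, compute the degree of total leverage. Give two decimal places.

4.47

Total contribution margin = 31,050 × $111.34 = $3,457,107.00.
Subtracting fixed costs: EBIT = $3,457,107.00 − $2,261,400 = $1,195,707.00. Interest = $421,774.00, so EBIT − I = $773,933.00.
Degree of total leverage = total CM / (EBIT − interest) = $3,457,107.00 / $773,933.00 = 4.4669.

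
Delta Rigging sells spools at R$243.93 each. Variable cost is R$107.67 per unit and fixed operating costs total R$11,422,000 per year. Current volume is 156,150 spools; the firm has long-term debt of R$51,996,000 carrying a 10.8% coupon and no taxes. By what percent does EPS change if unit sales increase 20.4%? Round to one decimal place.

Total contribution margin = 156,150 × R$136.26 = R$21,276,999.00.
Subtracting fixed costs: EBIT = R$21,276,999.00 − R$11,422,000 = R$9,854,999.00.
After interest of R$5,615,568.00, pre-tax earnings = R$4,239,431.00.
DCL = total CM / (EBIT − I) = R$21,276,999.00 / R$4,239,431.00 = 5.0188.
%ΔEPS = DCL × %ΔSales = 5.0188 × +20.4% = +102.4%.

+102.4%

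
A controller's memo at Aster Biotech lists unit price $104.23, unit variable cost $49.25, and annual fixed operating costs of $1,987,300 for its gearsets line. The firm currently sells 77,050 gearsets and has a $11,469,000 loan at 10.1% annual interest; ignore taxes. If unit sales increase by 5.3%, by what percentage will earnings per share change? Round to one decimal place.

Total contribution margin = 77,050 × $54.98 = $4,236,209.00.
EBIT = $4,236,209.00 − $1,987,300 = $2,248,909.00.
After interest of $1,158,369.00, pre-tax earnings = $1,090,540.00.
DCL = total CM / (EBIT − I) = $4,236,209.00 / $1,090,540.00 = 3.8845.
EPS therefore changes by 3.8845 × (+5.3%) = +20.6%.

+20.6%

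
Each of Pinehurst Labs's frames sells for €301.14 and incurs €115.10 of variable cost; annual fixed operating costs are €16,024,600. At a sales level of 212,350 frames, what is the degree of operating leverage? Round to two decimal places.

1.68

Total contribution margin = 212,350 × €186.04 = €39,505,594.00.
EBIT = €39,505,594.00 − €16,024,600 = €23,480,994.00.
DOL = contribution ÷ EBIT = €39,505,594.00 ÷ €23,480,994.00 = 1.6824.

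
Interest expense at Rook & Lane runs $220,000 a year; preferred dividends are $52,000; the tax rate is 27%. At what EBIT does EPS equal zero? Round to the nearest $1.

$291,233

Grossing the preferred dividend up to pre-tax terms: $52,000 / (1 − 0.27) = $71,232.88.
EPS = 0 when EBIT covers interest plus the pre-tax preferred burden: $220,000 + $71,232.88 = $291,232.88.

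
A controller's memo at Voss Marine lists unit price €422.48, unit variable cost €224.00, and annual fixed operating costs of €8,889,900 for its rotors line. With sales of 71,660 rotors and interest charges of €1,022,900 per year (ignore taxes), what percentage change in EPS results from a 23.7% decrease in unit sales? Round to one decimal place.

-78.2%

At 71,660 units, contribution = 71,660 × €198.48 = €14,223,076.80.
EBIT = €14,223,076.80 − €8,889,900 = €5,333,176.80.
Interest = €1,022,900.00, so EBIT − I = €4,310,276.80.
DCL = total CM / (EBIT − I) = €14,223,076.80 / €4,310,276.80 = 3.2998.
%ΔEPS = DCL × %ΔSales = 3.2998 × -23.7% = -78.2%.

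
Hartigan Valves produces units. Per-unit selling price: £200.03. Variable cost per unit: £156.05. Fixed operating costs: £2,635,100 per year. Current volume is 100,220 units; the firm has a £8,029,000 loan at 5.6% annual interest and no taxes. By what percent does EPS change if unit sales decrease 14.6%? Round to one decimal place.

At 100,220 units, contribution = 100,220 × £43.98 = £4,407,675.60.
Operating income = contribution − fixed costs = £4,407,675.60 − £2,635,100 = £1,772,575.60.
Interest = £449,624.00, so EBIT − I = £1,322,951.60.
DCL = total CM / (EBIT − I) = £4,407,675.60 / £1,322,951.60 = 3.3317.
EPS therefore changes by 3.3317 × (-14.6%) = -48.6%.

-48.6%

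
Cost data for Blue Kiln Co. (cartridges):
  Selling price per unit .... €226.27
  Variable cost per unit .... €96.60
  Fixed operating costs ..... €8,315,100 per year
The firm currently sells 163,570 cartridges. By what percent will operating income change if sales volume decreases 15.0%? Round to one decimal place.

-24.7%

Contribution at this volume is 163,570 × €129.67 = €21,210,121.90.
EBIT = €21,210,121.90 − €8,315,100 = €12,895,021.90.
So DOL = total CM / EBIT = €21,210,121.90 / €12,895,021.90 = 1.6448.
Operating income changes by 1.6448 × -15.0% = -24.7%.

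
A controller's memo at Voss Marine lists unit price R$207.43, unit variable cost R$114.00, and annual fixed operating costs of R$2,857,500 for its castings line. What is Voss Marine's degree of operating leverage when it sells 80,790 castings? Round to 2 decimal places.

At 80,790 units, contribution = 80,790 × R$93.43 = R$7,548,209.70.
EBIT = R$7,548,209.70 − R$2,857,500 = R$4,690,709.70.
So DOL = total CM / EBIT = R$7,548,209.70 / R$4,690,709.70 = 1.6092.

1.61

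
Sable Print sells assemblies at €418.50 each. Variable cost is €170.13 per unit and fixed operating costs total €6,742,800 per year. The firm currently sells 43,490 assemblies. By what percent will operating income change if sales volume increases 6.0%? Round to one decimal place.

+16.0%

Total contribution margin = 43,490 × €248.37 = €10,801,611.30.
Subtracting fixed costs: EBIT = €10,801,611.30 − €6,742,800 = €4,058,811.30.
DOL = contribution ÷ EBIT = €10,801,611.30 ÷ €4,058,811.30 = 2.6613.
So EBIT moves 2.6613 × (+6.0%) = +16.0%.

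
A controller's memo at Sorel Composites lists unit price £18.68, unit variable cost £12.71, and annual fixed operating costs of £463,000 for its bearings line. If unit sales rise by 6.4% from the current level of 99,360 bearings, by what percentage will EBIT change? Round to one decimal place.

+29.2%

At 99,360 units, contribution = 99,360 × £5.97 = £593,179.20.
EBIT = £593,179.20 − £463,000 = £130,179.20.
So DOL = total CM / EBIT = £593,179.20 / £130,179.20 = 4.5566.
Operating income changes by 4.5566 × +6.4% = +29.2%.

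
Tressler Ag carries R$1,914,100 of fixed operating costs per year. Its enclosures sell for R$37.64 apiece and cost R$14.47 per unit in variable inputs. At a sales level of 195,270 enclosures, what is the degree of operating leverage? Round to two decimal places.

1.73

At 195,270 units, contribution = 195,270 × R$23.17 = R$4,524,405.90.
EBIT = R$4,524,405.90 − R$1,914,100 = R$2,610,305.90.
So DOL = total CM / EBIT = R$4,524,405.90 / R$2,610,305.90 = 1.7333.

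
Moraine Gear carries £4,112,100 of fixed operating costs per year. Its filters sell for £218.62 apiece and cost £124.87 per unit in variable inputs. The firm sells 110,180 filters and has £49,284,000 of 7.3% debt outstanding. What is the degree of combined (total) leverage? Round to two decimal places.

Total contribution margin = 110,180 × £93.75 = £10,329,375.00.
Subtracting fixed costs: EBIT = £10,329,375.00 − £4,112,100 = £6,217,275.00. Interest = £3,597,732.00, so EBIT − I = £2,619,543.00.
DCL = contribution ÷ (EBIT − I) = £10,329,375.00 ÷ £2,619,543.00 = 3.9432.

3.94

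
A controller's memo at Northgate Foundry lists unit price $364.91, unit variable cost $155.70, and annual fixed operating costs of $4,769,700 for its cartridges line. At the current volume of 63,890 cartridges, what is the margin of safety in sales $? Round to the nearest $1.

$14,994,654

Unit CM = price − variable cost = $364.91 − $155.70 = $209.21. Break-even units = $4,769,700 ÷ $209.21 = 22,798.62; break-even revenue = 22,798.62 × $364.91 = $8,319,445.66.
Current sales = 63,890 × $364.91 = $23,314,099.90.
Margin of safety = $23,314,099.90 − $8,319,445.66 = $14,994,654.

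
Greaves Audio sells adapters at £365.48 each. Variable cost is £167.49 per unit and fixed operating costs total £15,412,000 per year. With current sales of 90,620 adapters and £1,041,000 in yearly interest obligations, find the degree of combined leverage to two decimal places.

12.05

At 90,620 units, contribution = 90,620 × £197.99 = £17,941,853.80.
EBIT = £17,941,853.80 − £15,412,000 = £2,529,853.80. Interest = £1,041,000.00.
DOL = £17,941,853.80 ÷ £2,529,853.80 = 7.0921; DFL = £2,529,853.80 ÷ £1,488,853.80 = 1.6992.
DCL = DOL × DFL = 7.0921 × 1.6992 = 12.0509.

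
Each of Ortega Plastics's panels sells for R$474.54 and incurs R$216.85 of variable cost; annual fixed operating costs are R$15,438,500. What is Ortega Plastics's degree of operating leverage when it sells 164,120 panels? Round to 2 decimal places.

1.57

At 164,120 units, contribution = 164,120 × R$257.69 = R$42,292,082.80.
EBIT = R$42,292,082.80 − R$15,438,500 = R$26,853,582.80.
DOL = contribution ÷ EBIT = R$42,292,082.80 ÷ R$26,853,582.80 = 1.5749.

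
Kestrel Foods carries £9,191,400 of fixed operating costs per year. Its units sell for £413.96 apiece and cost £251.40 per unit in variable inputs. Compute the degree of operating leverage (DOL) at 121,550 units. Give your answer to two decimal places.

1.87

Total contribution margin = 121,550 × £162.56 = £19,759,168.00.
EBIT = £19,759,168.00 − £9,191,400 = £10,567,768.00.
Degree of operating leverage = £19,759,168.00 / £10,567,768.00 = 1.8698.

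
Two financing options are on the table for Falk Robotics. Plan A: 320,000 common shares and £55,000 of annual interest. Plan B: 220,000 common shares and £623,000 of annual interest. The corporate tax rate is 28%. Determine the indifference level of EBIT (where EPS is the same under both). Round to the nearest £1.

Set EPS_A = EPS_B: (EBIT − £55,000)(1 − 0.28) ÷ 320,000 = (EBIT − £623,000)(1 − 0.28) ÷ 220,000.
The (1 − t) factor cancels: (EBIT − 55,000) × 220,000 = (EBIT − 623,000) × 320,000.
Solving, EBIT = (623,000·320,000 − 55,000·220,000) / (320,000 − 220,000) = 187,260,000,000 / 100,000 = 1,872,600.00.

£1,872,600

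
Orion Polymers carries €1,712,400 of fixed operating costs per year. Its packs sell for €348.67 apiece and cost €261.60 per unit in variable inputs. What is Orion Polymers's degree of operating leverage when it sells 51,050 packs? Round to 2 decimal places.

At 51,050 units, contribution = 51,050 × €87.07 = €4,444,923.50.
EBIT = €4,444,923.50 − €1,712,400 = €2,732,523.50.
DOL = contribution ÷ EBIT = €4,444,923.50 ÷ €2,732,523.50 = 1.6267.

1.63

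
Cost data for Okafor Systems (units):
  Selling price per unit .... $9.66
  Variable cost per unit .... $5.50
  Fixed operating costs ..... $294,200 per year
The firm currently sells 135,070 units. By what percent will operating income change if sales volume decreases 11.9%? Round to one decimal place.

At 135,070 units, contribution = 135,070 × $4.16 = $561,891.20.
EBIT = $561,891.20 − $294,200 = $267,691.20.
Degree of operating leverage = $561,891.20 / $267,691.20 = 2.0990.
So EBIT moves 2.0990 × (-11.9%) = -25.0%.

-25.0%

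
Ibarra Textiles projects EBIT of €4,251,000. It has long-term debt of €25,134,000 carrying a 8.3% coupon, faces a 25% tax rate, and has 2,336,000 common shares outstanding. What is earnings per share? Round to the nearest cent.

Pre-tax income = €4,251,000 − €2,086,122.00 = €2,164,878.00.
After tax at 25%: net income = €2,164,878.00 × 0.75 = €1,623,658.50.
EPS = €1,623,658.50 ÷ 2,336,000 = €0.70.

€0.70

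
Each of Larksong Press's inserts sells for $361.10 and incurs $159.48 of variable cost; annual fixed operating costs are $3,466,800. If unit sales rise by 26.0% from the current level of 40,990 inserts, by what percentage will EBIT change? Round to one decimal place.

+44.8%

At 40,990 units, contribution = 40,990 × $201.62 = $8,264,403.80.
Operating income = contribution − fixed costs = $8,264,403.80 − $3,466,800 = $4,797,603.80.
So DOL = total CM / EBIT = $8,264,403.80 / $4,797,603.80 = 1.7226.
Operating income changes by 1.7226 × +26.0% = +44.8%.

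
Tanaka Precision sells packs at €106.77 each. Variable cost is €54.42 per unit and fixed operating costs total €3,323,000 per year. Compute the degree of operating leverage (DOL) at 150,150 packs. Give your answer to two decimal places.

1.73

Contribution at this volume is 150,150 × €52.35 = €7,860,352.50.
Subtracting fixed costs: EBIT = €7,860,352.50 − €3,323,000 = €4,537,352.50.
DOL = contribution ÷ EBIT = €7,860,352.50 ÷ €4,537,352.50 = 1.7324.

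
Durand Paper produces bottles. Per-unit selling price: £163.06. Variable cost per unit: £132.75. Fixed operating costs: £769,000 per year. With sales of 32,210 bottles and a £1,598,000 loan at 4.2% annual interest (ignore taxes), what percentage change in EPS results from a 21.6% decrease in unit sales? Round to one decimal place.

-150.4%

Total contribution margin = 32,210 × £30.31 = £976,285.10.
Subtracting fixed costs: EBIT = £976,285.10 − £769,000 = £207,285.10.
Interest = £67,116.00, so EBIT − I = £140,169.10.
Degree of combined leverage = contribution ÷ (EBIT − I) = £976,285.10 ÷ £140,169.10 = 6.9651.
EPS therefore changes by 6.9651 × (-21.6%) = -150.4%.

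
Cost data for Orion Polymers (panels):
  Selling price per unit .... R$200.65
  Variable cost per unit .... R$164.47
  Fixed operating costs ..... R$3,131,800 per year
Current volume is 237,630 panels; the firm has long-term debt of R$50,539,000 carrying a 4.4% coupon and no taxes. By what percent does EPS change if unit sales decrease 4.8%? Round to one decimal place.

At 237,630 units, contribution = 237,630 × R$36.18 = R$8,597,453.40.
Operating income = contribution − fixed costs = R$8,597,453.40 − R$3,131,800 = R$5,465,653.40.
Interest = R$2,223,716.00, so EBIT − I = R$3,241,937.40.
Degree of combined leverage = contribution ÷ (EBIT − I) = R$8,597,453.40 ÷ R$3,241,937.40 = 2.6519.
EPS therefore changes by 2.6519 × (-4.8%) = -12.7%.

-12.7%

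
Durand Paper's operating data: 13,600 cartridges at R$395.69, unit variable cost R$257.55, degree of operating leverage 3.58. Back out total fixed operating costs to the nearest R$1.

Total contribution margin = 13,600 × R$138.14 = R$1,878,704.00.
Since DOL = CM ÷ EBIT, EBIT = R$1,878,704.00 ÷ 3.58 = R$524,777.65.
And FC = contribution − EBIT = R$1,878,704.00 − R$524,777.65 = R$1,353,926.

R$1,353,926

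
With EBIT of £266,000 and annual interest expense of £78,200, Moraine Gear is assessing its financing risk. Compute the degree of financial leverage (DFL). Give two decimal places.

1.42

Interest = £78,200.00.
DFL = EBIT ÷ (EBIT − I) = £266,000 ÷ (£266,000 − £78,200.00) = £266,000 ÷ £187,800.00 = 1.4164.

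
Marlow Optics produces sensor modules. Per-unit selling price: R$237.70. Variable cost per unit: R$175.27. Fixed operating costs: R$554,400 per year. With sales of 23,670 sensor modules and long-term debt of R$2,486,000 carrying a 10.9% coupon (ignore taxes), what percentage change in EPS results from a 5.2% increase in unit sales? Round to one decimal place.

At 23,670 units, contribution = 23,670 × R$62.43 = R$1,477,718.10.
Subtracting fixed costs: EBIT = R$1,477,718.10 − R$554,400 = R$923,318.10.
Interest = R$270,974.00, so EBIT − I = R$652,344.10.
Degree of combined leverage = contribution ÷ (EBIT − I) = R$1,477,718.10 ÷ R$652,344.10 = 2.2652.
%ΔEPS = DCL × %ΔSales = 2.2652 × +5.2% = +11.8%.

+11.8%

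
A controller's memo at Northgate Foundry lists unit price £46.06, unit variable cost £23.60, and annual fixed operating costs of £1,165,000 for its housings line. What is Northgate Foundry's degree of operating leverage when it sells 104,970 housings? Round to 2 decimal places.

1.98

Total contribution margin = 104,970 × £22.46 = £2,357,626.20.
Operating income = contribution − fixed costs = £2,357,626.20 − £1,165,000 = £1,192,626.20.
Degree of operating leverage = £2,357,626.20 / £1,192,626.20 = 1.9768.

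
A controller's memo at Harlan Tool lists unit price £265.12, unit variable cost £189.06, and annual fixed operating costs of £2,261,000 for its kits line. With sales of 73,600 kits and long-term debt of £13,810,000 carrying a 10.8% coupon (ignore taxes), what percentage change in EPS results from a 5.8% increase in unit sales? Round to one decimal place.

At 73,600 units, contribution = 73,600 × £76.06 = £5,598,016.00.
EBIT = £5,598,016.00 − £2,261,000 = £3,337,016.00.
After interest of £1,491,480.00, pre-tax earnings = £1,845,536.00.
Degree of combined leverage = contribution ÷ (EBIT − I) = £5,598,016.00 ÷ £1,845,536.00 = 3.0333.
%ΔEPS = DCL × %ΔSales = 3.0333 × +5.8% = +17.6%.

+17.6%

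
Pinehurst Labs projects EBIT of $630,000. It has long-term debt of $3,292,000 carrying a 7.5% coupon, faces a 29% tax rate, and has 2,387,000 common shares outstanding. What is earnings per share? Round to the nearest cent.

$0.11

Pre-tax income = $630,000 − $246,900.00 = $383,100.00.
Net income = $383,100.00 × (1 − 0.29) = $272,001.00.
EPS = $272,001.00 ÷ 2,387,000 = $0.11.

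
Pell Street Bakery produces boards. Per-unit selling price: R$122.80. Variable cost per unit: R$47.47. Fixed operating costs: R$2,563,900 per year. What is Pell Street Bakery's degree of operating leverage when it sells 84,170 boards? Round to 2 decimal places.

1.68

At 84,170 units, contribution = 84,170 × R$75.33 = R$6,340,526.10.
EBIT = R$6,340,526.10 − R$2,563,900 = R$3,776,626.10.
Degree of operating leverage = R$6,340,526.10 / R$3,776,626.10 = 1.6789.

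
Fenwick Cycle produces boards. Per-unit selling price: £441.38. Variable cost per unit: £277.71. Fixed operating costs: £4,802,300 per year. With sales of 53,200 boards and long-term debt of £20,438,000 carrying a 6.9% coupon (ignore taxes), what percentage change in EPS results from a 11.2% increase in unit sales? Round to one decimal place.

Contribution at this volume is 53,200 × £163.67 = £8,707,244.00.
Operating income = contribution − fixed costs = £8,707,244.00 − £4,802,300 = £3,904,944.00.
Interest = £1,410,222.00, so EBIT − I = £2,494,722.00.
Degree of combined leverage = contribution ÷ (EBIT − I) = £8,707,244.00 ÷ £2,494,722.00 = 3.4903.
EPS therefore changes by 3.4903 × (+11.2%) = +39.1%.

+39.1%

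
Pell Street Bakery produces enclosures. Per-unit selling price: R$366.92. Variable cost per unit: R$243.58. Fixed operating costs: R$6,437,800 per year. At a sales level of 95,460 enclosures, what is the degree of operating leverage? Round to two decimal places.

Contribution at this volume is 95,460 × R$123.34 = R$11,774,036.40.
Operating income = contribution − fixed costs = R$11,774,036.40 − R$6,437,800 = R$5,336,236.40.
So DOL = total CM / EBIT = R$11,774,036.40 / R$5,336,236.40 = 2.2064.

2.21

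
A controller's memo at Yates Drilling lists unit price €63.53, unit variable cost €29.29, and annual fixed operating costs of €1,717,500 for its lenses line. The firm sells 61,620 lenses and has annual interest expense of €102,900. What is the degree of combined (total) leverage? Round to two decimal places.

Contribution at this volume is 61,620 × €34.24 = €2,109,868.80.
Operating income = contribution − fixed costs = €2,109,868.80 − €1,717,500 = €392,368.80. Interest = €102,900.00, so EBIT − I = €289,468.80.
DCL = contribution ÷ (EBIT − I) = €2,109,868.80 ÷ €289,468.80 = 7.2888.

7.29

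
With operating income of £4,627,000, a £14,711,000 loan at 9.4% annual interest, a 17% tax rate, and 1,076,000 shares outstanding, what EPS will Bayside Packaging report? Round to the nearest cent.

Interest = £1,382,834.00, so EBT = £4,627,000 − £1,382,834.00 = £3,244,166.00.
After tax at 17%: net income = £3,244,166.00 × 0.83 = £2,692,657.78.
EPS = £2,692,657.78 ÷ 1,076,000 = £2.50.

£2.50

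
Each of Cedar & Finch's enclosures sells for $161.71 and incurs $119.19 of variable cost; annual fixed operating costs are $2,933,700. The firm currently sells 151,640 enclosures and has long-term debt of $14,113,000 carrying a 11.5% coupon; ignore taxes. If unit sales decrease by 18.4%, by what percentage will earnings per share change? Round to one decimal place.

-62.7%

Contribution at this volume is 151,640 × $42.52 = $6,447,732.80.
Subtracting fixed costs: EBIT = $6,447,732.80 − $2,933,700 = $3,514,032.80.
Interest = $1,622,995.00, so EBIT − I = $1,891,037.80.
Degree of combined leverage = contribution ÷ (EBIT − I) = $6,447,732.80 ÷ $1,891,037.80 = 3.4096.
%ΔEPS = DCL × %ΔSales = 3.4096 × -18.4% = -62.7%.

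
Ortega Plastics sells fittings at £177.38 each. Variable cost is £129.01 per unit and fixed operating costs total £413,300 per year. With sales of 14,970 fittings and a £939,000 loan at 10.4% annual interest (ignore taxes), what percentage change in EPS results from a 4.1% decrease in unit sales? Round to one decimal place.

At 14,970 units, contribution = 14,970 × £48.37 = £724,098.90.
Operating income = contribution − fixed costs = £724,098.90 − £413,300 = £310,798.90.
After interest of £97,656.00, pre-tax earnings = £213,142.90.
DCL = total CM / (EBIT − I) = £724,098.90 / £213,142.90 = 3.3972.
%ΔEPS = DCL × %ΔSales = 3.3972 × -4.1% = -13.9%.

-13.9%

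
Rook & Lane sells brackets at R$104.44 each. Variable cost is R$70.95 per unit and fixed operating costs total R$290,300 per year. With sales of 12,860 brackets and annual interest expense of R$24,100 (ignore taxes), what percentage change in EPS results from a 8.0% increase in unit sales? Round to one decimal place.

Total contribution margin = 12,860 × R$33.49 = R$430,681.40.
Subtracting fixed costs: EBIT = R$430,681.40 − R$290,300 = R$140,381.40.
Interest = R$24,100.00, so EBIT − I = R$116,281.40.
DCL = total CM / (EBIT − I) = R$430,681.40 / R$116,281.40 = 3.7038.
EPS therefore changes by 3.7038 × (+8.0%) = +29.6%.

+29.6%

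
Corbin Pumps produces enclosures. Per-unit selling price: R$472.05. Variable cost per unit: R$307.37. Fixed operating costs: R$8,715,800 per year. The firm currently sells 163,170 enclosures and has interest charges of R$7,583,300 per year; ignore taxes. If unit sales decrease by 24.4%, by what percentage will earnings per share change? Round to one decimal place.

Total contribution margin = 163,170 × R$164.68 = R$26,870,835.60.
Subtracting fixed costs: EBIT = R$26,870,835.60 − R$8,715,800 = R$18,155,035.60.
Interest = R$7,583,300.00, so EBIT − I = R$10,571,735.60.
DCL = total CM / (EBIT − I) = R$26,870,835.60 / R$10,571,735.60 = 2.5418.
EPS therefore changes by 2.5418 × (-24.4%) = -62.0%.

-62.0%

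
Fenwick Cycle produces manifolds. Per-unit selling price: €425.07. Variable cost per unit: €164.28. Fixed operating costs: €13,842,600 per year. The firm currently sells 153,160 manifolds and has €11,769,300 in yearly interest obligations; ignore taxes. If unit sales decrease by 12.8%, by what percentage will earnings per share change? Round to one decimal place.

At 153,160 units, contribution = 153,160 × €260.79 = €39,942,596.40.
Subtracting fixed costs: EBIT = €39,942,596.40 − €13,842,600 = €26,099,996.40.
After interest of €11,769,300.00, pre-tax earnings = €14,330,696.40.
Degree of combined leverage = contribution ÷ (EBIT − I) = €39,942,596.40 ÷ €14,330,696.40 = 2.7872.
%ΔEPS = DCL × %ΔSales = 2.7872 × -12.8% = -35.7%.

-35.7%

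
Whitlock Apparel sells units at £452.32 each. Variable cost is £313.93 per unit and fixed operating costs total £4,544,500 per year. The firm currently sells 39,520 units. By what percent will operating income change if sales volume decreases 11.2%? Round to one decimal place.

Contribution at this volume is 39,520 × £138.39 = £5,469,172.80.
EBIT = £5,469,172.80 − £4,544,500 = £924,672.80.
Degree of operating leverage = £5,469,172.80 / £924,672.80 = 5.9147.
%ΔEBIT = DOL × %ΔSales = 5.9147 × -11.2% = -66.2%.

-66.2%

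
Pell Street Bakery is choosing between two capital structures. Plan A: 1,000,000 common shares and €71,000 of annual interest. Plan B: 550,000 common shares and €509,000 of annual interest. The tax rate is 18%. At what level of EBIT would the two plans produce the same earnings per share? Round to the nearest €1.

€1,044,333

At indifference, (EBIT − 71,000)(1 − t)/1,000,000 = (EBIT − 509,000)(1 − t)/550,000.
The (1 − t) factor cancels: (EBIT − 71,000) × 550,000 = (EBIT − 509,000) × 1,000,000.
EBIT × (1,000,000 − 550,000) = 509,000 × 1,000,000 − 71,000 × 550,000 = 469,950,000,000, so EBIT = 469,950,000,000 ÷ 450,000 = 1,044,333.33.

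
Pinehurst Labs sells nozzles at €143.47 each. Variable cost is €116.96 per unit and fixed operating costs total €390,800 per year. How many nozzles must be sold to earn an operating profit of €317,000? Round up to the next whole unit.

26,700 nozzles

Each unit contributes €143.47 − €116.96 = €26.51.
Required volume = (fixed costs + target profit) ÷ CM = (€390,800 + €317,000) ÷ €26.51 = 26,699.36, so 26,700 nozzles.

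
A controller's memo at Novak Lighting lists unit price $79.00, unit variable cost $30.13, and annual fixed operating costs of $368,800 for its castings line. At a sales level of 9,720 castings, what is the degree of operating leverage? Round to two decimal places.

At 9,720 units, contribution = 9,720 × $48.87 = $475,016.40.
Subtracting fixed costs: EBIT = $475,016.40 − $368,800 = $106,216.40.
DOL = contribution ÷ EBIT = $475,016.40 ÷ $106,216.40 = 4.4722.

4.47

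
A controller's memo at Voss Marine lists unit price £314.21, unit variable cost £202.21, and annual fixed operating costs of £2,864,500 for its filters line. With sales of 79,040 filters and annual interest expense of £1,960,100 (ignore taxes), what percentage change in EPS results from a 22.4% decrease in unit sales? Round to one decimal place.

Contribution at this volume is 79,040 × £112.00 = £8,852,480.00.
EBIT = £8,852,480.00 − £2,864,500 = £5,987,980.00.
Interest = £1,960,100.00, so EBIT − I = £4,027,880.00.
Degree of combined leverage = contribution ÷ (EBIT − I) = £8,852,480.00 ÷ £4,027,880.00 = 2.1978.
%ΔEPS = DCL × %ΔSales = 2.1978 × -22.4% = -49.2%.

-49.2%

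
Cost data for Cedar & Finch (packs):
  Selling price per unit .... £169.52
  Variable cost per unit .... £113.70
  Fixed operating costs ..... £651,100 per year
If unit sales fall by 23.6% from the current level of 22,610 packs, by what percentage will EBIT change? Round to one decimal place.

At 22,610 units, contribution = 22,610 × £55.82 = £1,262,090.20.
EBIT = £1,262,090.20 − £651,100 = £610,990.20.
DOL = contribution ÷ EBIT = £1,262,090.20 ÷ £610,990.20 = 2.0656.
%ΔEBIT = DOL × %ΔSales = 2.0656 × -23.6% = -48.7%.

-48.7%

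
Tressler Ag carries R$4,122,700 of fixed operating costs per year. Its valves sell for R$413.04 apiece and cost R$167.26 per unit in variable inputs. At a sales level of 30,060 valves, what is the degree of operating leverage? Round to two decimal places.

2.26

At 30,060 units, contribution = 30,060 × R$245.78 = R$7,388,146.80.
Subtracting fixed costs: EBIT = R$7,388,146.80 − R$4,122,700 = R$3,265,446.80.
So DOL = total CM / EBIT = R$7,388,146.80 / R$3,265,446.80 = 2.2625.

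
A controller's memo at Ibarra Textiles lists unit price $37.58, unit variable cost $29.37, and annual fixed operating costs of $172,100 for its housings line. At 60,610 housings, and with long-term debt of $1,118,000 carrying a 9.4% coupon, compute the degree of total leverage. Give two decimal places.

2.26

Total contribution margin = 60,610 × $8.21 = $497,608.10.
Subtracting fixed costs: EBIT = $497,608.10 − $172,100 = $325,508.10. Interest = $105,092.00, so EBIT − I = $220,416.10.
Degree of total leverage = total CM / (EBIT − interest) = $497,608.10 / $220,416.10 = 2.2576.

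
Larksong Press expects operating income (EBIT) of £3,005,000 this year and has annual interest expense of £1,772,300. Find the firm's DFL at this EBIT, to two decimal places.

2.44

Interest = £1,772,300.00.
Degree of financial leverage = EBIT / (EBIT − interest) = £3,005,000 / £1,232,700.00 = 2.4377.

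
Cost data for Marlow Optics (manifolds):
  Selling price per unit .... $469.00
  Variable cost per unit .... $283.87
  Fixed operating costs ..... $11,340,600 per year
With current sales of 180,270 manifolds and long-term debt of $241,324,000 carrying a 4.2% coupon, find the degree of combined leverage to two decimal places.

Contribution at this volume is 180,270 × $185.13 = $33,373,385.10.
EBIT = $33,373,385.10 − $11,340,600 = $22,032,785.10. Interest = $10,135,608.00.
DOL = $33,373,385.10 ÷ $22,032,785.10 = 1.5147; DFL = $22,032,785.10 ÷ $11,897,177.10 = 1.8519.
DCL = DOL × DFL = 1.5147 × 1.8519 = 2.8051.

2.81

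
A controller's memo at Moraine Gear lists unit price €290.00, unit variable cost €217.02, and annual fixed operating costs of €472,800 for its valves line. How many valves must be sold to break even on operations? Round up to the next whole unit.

6,479 valves

Unit CM = price − variable cost = €290.00 − €217.02 = €72.98.
Break-even volume = fixed costs ÷ CM per unit = €472,800 ÷ €72.98 = 6,478.49, so 6,479 valves.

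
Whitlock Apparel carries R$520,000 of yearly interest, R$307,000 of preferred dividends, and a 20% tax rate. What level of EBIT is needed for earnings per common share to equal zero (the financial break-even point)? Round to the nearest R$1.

Grossing the preferred dividend up to pre-tax terms: R$307,000 / (1 − 0.20) = R$383,750.00.
EPS = 0 when EBIT covers interest plus the pre-tax preferred burden: R$520,000 + R$383,750.00 = R$903,750.00.

R$903,750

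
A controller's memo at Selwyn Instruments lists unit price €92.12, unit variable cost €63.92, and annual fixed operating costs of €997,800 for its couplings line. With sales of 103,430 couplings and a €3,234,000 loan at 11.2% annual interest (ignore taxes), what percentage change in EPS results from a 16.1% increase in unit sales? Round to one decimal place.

At 103,430 units, contribution = 103,430 × €28.20 = €2,916,726.00.
Operating income = contribution − fixed costs = €2,916,726.00 − €997,800 = €1,918,926.00.
After interest of €362,208.00, pre-tax earnings = €1,556,718.00.
Degree of combined leverage = contribution ÷ (EBIT − I) = €2,916,726.00 ÷ €1,556,718.00 = 1.8736.
EPS therefore changes by 1.8736 × (+16.1%) = +30.2%.

+30.2%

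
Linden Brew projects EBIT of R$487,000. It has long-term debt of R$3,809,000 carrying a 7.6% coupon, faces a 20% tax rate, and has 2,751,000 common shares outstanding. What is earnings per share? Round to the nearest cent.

R$0.06

Pre-tax income = R$487,000 − R$289,484.00 = R$197,516.00.
Net income = R$197,516.00 × (1 − 0.20) = R$158,012.80.
Per share: R$158,012.80 / 2,751,000 shares = R$0.06.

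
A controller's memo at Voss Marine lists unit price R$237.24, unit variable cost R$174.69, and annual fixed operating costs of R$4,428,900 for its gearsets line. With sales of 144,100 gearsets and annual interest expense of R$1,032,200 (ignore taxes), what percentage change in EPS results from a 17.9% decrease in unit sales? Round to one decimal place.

At 144,100 units, contribution = 144,100 × R$62.55 = R$9,013,455.00.
Operating income = contribution − fixed costs = R$9,013,455.00 − R$4,428,900 = R$4,584,555.00.
Interest = R$1,032,200.00, so EBIT − I = R$3,552,355.00.
DCL = total CM / (EBIT − I) = R$9,013,455.00 / R$3,552,355.00 = 2.5373.
%ΔEPS = DCL × %ΔSales = 2.5373 × -17.9% = -45.4%.

-45.4%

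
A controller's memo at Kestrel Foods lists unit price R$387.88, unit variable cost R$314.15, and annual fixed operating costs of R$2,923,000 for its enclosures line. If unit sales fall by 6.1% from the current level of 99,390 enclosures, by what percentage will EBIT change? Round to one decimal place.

Total contribution margin = 99,390 × R$73.73 = R$7,328,024.70.
EBIT = R$7,328,024.70 − R$2,923,000 = R$4,405,024.70.
DOL = contribution ÷ EBIT = R$7,328,024.70 ÷ R$4,405,024.70 = 1.6636.
Operating income changes by 1.6636 × -6.1% = -10.1%.

-10.1%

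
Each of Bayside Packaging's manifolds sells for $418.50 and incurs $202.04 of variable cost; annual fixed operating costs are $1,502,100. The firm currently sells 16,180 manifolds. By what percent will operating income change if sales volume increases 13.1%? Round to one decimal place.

At 16,180 units, contribution = 16,180 × $216.46 = $3,502,322.80.
Subtracting fixed costs: EBIT = $3,502,322.80 − $1,502,100 = $2,000,222.80.
DOL = contribution ÷ EBIT = $3,502,322.80 ÷ $2,000,222.80 = 1.7510.
%ΔEBIT = DOL × %ΔSales = 1.7510 × +13.1% = +22.9%.

+22.9%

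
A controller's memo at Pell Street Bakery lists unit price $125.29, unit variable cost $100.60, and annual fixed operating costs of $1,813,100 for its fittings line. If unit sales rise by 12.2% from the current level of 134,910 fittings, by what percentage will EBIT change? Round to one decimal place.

Total contribution margin = 134,910 × $24.69 = $3,330,927.90.
Operating income = contribution − fixed costs = $3,330,927.90 − $1,813,100 = $1,517,827.90.
DOL = contribution ÷ EBIT = $3,330,927.90 ÷ $1,517,827.90 = 2.1945.
%ΔEBIT = DOL × %ΔSales = 2.1945 × +12.2% = +26.8%.

+26.8%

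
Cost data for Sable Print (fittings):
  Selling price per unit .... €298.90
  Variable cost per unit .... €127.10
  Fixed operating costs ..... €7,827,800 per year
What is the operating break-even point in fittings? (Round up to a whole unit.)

45,564 fittings

Each unit contributes €298.90 − €127.10 = €171.80.
Break-even volume = fixed costs ÷ CM per unit = €7,827,800 ÷ €171.80 = 45,563.45, so 45,564 fittings.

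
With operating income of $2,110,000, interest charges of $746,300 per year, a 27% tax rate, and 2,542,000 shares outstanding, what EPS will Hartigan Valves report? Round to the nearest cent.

$0.39

Interest = $746,300.00, so EBT = $2,110,000 − $746,300.00 = $1,363,700.00.
Net income = $1,363,700.00 × (1 − 0.27) = $995,501.00.
EPS = $995,501.00 ÷ 2,542,000 = $0.39.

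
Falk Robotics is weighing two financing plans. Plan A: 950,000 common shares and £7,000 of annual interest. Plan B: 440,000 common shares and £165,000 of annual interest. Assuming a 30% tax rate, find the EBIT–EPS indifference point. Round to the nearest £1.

Set EPS_A = EPS_B: (EBIT − £7,000)(1 − 0.30) ÷ 950,000 = (EBIT − £165,000)(1 − 0.30) ÷ 440,000.
The (1 − t) factor cancels: (EBIT − 7,000) × 440,000 = (EBIT − 165,000) × 950,000.
Solving, EBIT = (165,000·950,000 − 7,000·440,000) / (950,000 − 440,000) = 153,670,000,000 / 510,000 = 301,313.73.

£301,314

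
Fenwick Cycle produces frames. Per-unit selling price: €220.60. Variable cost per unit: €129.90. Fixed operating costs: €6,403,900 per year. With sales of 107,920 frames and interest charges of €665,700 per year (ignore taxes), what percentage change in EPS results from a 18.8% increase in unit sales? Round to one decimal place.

+67.7%

Total contribution margin = 107,920 × €90.70 = €9,788,344.00.
EBIT = €9,788,344.00 − €6,403,900 = €3,384,444.00.
After interest of €665,700.00, pre-tax earnings = €2,718,744.00.
Degree of combined leverage = contribution ÷ (EBIT − I) = €9,788,344.00 ÷ €2,718,744.00 = 3.6003.
%ΔEPS = DCL × %ΔSales = 3.6003 × +18.8% = +67.7%.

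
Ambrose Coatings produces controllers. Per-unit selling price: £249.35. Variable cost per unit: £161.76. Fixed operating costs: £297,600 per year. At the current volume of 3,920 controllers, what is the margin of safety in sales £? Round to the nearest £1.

£130,248

Contribution margin per unit = £249.35 − £161.76 = £87.59. Break-even units = £297,600 ÷ £87.59 = 3,397.65; break-even revenue = 3,397.65 × £249.35 = £847,203.56.
Current sales = 3,920 × £249.35 = £977,452.00.
Margin of safety = £977,452.00 − £847,203.56 = £130,248.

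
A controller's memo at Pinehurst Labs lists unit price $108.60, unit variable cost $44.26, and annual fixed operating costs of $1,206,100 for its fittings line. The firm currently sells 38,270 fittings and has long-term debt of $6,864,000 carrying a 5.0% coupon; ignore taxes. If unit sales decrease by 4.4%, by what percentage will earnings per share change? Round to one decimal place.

-11.9%

Contribution at this volume is 38,270 × $64.34 = $2,462,291.80.
EBIT = $2,462,291.80 − $1,206,100 = $1,256,191.80.
After interest of $343,200.00, pre-tax earnings = $912,991.80.
DCL = total CM / (EBIT − I) = $2,462,291.80 / $912,991.80 = 2.6969.
EPS therefore changes by 2.6969 × (-4.4%) = -11.9%.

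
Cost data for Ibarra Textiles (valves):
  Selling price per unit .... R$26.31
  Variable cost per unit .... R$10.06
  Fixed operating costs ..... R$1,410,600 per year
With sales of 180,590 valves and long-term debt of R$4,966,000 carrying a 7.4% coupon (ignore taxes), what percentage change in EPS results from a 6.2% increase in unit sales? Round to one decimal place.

Total contribution margin = 180,590 × R$16.25 = R$2,934,587.50.
Subtracting fixed costs: EBIT = R$2,934,587.50 − R$1,410,600 = R$1,523,987.50.
Interest = R$367,484.00, so EBIT − I = R$1,156,503.50.
Degree of combined leverage = contribution ÷ (EBIT − I) = R$2,934,587.50 ÷ R$1,156,503.50 = 2.5375.
%ΔEPS = DCL × %ΔSales = 2.5375 × +6.2% = +15.7%.

+15.7%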